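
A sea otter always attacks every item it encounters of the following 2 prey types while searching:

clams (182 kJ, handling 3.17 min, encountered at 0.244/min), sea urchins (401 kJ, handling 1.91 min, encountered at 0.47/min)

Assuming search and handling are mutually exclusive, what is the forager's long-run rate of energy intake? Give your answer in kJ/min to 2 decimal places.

87.18 kJ/min

Energy encountered per unit search time: 0.244×182 + 0.47×401 = 232.9 kJ/min.
Handling time per unit search time: 0.244×3.17 + 0.47×1.91 = 1.671.
Rate = 232.9/(1 + 1.671) = 87.18 kJ/min.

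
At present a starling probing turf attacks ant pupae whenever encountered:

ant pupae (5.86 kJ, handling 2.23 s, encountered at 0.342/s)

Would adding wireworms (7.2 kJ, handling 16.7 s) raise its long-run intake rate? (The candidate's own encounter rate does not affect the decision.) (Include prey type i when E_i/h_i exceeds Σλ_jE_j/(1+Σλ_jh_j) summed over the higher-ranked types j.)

Current rate: (0.342×5.86)/(1 + 0.342×2.23) = 1.137 kJ/s.
wireworms: E/h = 7.2/16.7 = 0.4311 kJ/s.
Since 0.4311 < R, time spent handling wireworms is better spent searching.

No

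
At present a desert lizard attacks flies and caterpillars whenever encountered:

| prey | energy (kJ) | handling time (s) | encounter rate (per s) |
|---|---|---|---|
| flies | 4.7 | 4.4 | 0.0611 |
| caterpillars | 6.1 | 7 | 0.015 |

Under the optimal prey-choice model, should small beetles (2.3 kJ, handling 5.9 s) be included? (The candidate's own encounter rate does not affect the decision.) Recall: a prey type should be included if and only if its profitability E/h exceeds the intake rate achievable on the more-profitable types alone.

Yes

Intake rate on the current diet: R = (0.0611×4.7 + 0.015×6.1) / (1 + 0.0611×4.4 + 0.015×7) = 0.3787/1.374 = 0.2756 kJ/s.
Profitability of small beetles: 2.3/5.9 = 0.3898 kJ/s.
Since 0.3898 > R, including small beetles increases the long-run rate.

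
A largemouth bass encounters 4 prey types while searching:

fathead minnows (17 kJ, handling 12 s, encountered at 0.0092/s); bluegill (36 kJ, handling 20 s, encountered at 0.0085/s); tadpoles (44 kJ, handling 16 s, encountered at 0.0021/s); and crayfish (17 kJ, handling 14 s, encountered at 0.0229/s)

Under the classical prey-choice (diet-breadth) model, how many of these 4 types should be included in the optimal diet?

Profitabilities (E/h, kJ/s): tadpoles 2.75, bluegill 1.8, fathead minnows 1.42, crayfish 1.21. Add prey in this order while the next type's profitability exceeds the intake rate on those already taken.
Rate on top 1: 0.0894. bluegill: 1.8 > 0.0894 → include.
Rate on top 2: 0.331. fathead minnows: 1.42 > 0.331 → include.
Rate on top 3: 0.4222. crayfish: 1.21 > 0.4222 → include.
Optimal diet: tadpoles, bluegill, fathead minnows, crayfish — 4 of 4 types.

4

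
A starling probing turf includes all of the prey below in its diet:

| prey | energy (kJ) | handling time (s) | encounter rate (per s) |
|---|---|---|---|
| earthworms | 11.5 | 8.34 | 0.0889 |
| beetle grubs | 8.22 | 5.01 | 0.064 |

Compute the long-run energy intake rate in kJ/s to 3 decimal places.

0.751 kJ/s

Energy encountered per unit search time: 0.0889×11.5 + 0.064×8.22 = 1.548 kJ/s.
Handling time per unit search time: 0.0889×8.34 + 0.064×5.01 = 1.062.
Rate = 1.548/(1 + 1.062) = 0.7509 kJ/s.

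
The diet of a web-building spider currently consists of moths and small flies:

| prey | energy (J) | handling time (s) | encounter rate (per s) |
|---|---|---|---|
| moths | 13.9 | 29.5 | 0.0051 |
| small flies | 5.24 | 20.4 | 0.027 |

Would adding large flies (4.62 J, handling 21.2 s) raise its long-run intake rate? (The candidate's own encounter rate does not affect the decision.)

Yes

Current rate: (0.0051×13.9 + 0.027×5.24)/(1 + 0.0051×29.5 + 0.027×20.4) = 0.1248 J/s.
Profitability of large flies: 4.62/21.2 = 0.2179 J/s.
0.2179 > 0.1248, so adding large flies raises the average — include it.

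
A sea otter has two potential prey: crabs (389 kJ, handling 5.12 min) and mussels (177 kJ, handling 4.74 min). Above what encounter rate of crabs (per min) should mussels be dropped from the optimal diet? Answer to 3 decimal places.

The zero-one rule: include mussels iff E₂/h₂ > λE₁/(1+λh₁). Equality gives the switch point.
λE₁h₂ = E₂ + λE₂h₁ ⇒ λ = E₂/(E₁h₂ − E₂h₁) = 177/(1844 − 906.2) = 0.1888 per min.

0.189 per min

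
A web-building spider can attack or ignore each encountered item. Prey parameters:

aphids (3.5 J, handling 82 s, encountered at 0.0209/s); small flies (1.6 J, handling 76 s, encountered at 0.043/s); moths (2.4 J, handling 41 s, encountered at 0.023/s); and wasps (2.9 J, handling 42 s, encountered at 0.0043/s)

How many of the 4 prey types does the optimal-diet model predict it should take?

3

Rank by E/h (J/s): wasps 0.069, moths 0.0585, aphids 0.0427, small flies 0.0211. Include each in turn until the next type's E/h falls below the running intake rate.
Rate on top 1: 0.01056. moths: 0.0585 > 0.01056 → include.
Rate on top 2: 0.03187. aphids: 0.0427 > 0.03187 → include.
Rate on top 3: 0.0367. small flies: 0.0211 < 0.0367 → exclude; stop.
Optimal diet: wasps, moths, aphids — 3 of 4 types.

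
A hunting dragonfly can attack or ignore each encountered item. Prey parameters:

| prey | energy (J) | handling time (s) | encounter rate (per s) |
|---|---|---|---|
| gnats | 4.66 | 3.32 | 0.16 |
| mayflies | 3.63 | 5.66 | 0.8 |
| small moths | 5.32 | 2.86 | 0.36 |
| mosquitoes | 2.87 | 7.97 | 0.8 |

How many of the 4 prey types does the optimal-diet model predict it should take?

2

Rank by E/h (J/s): small moths 1.86, gnats 1.4, mayflies 0.641, mosquitoes 0.36. Include each in turn until the next type's E/h falls below the running intake rate.
Rate on top 1: 0.9436. gnats: 1.4 > 0.9436 → include.
Rate on top 2: 1.039. mayflies: 0.641 < 1.039 → exclude; stop.
Optimal diet: small moths, gnats — 2 of 4 types.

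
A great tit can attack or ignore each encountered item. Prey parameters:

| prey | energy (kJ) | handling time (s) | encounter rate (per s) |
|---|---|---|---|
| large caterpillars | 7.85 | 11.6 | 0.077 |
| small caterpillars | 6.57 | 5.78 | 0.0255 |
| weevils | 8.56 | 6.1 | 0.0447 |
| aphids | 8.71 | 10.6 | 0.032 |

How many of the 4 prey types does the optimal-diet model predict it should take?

4

E/h in descending order: weevils 1.4, small caterpillars 1.14, aphids 0.822, large caterpillars 0.677 kJ/s. The optimal diet is the largest prefix of this list for which every included type satisfies E_i/h_i > R on the types above it.
Rate on top 1: 0.3007. small caterpillars: 1.14 > 0.3007 → include.
Rate on top 2: 0.3874. aphids: 0.822 > 0.3874 → include.
Rate on top 3: 0.4712. large caterpillars: 0.677 > 0.4712 → include.
Optimal diet: weevils, small caterpillars, aphids, large caterpillars — 4 of 4 types.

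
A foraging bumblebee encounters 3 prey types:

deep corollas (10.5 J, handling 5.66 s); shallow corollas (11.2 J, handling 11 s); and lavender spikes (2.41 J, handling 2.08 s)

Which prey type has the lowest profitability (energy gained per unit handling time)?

In descending order of E/h:
deep corollas: 10.5/5.66 = 1.86 J/s
lavender spikes: 2.41/2.08 = 1.16 J/s
shallow corollas: 11.2/11 = 1.02 J/s

shallow corollas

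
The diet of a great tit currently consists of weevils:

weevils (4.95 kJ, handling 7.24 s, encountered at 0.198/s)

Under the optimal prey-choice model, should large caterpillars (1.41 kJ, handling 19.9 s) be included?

Current rate: (0.198×4.95)/(1 + 0.198×7.24) = 0.4027 kJ/s.
large caterpillars: E/h = 1.41/19.9 = 0.07085 kJ/s.
Since 0.07085 < R, time spent handling large caterpillars is better spent searching.

No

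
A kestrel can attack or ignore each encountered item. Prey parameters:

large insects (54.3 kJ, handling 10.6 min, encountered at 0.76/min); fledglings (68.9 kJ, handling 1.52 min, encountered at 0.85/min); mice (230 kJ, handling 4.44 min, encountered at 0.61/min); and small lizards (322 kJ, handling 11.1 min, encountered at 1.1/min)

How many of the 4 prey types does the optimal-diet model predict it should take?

Rank by E/h (kJ/min): mice 51.8, fledglings 45.3, small lizards 29, large insects 5.12. Include each in turn until the next type's E/h falls below the running intake rate.
Rate on top 1: 37.83. fledglings: 45.3 > 37.83 → include.
Rate on top 2: 39.77. small lizards: 29 < 39.77 → exclude; stop.
Optimal diet: mice, fledglings — 2 of 4 types.

2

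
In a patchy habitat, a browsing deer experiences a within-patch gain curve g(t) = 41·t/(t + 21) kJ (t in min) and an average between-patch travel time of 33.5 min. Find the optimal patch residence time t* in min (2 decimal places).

26.52 min

Optimal t* satisfies g'(t*) = g(t*)/(T + t*).
g'(t) = 41·21/(t + 21)². Setting 41·21/(t+21)² = 41t/[(t+21)(33.5+t)] gives 21(33.5+t) = t(t+21), so t² = 21×33.5 = 703.5.
t* = √703.5 = 26.52 min.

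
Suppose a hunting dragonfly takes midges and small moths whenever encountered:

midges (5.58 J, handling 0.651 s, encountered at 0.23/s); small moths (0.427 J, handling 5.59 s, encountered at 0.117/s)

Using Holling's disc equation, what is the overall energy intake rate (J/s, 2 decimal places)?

0.74 J/s

R = Σλ_iE_i / (1 + Σλ_ih_i)
Numerator: 0.23×5.58 + 0.117×0.427 = 1.333
Denominator: 1 + 0.23×0.651 + 0.117×5.59 = 1.804
R = 1.333/1.804 = 0.7392 J/s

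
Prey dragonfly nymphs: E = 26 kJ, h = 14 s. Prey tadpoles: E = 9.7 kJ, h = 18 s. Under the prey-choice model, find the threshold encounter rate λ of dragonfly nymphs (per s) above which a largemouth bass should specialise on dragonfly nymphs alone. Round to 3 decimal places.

Drop tadpoles once their profitability E₂/h₂ falls below the rate achievable on dragonfly nymphs alone: E₂/h₂ = λE₁/(1 + λh₁).
Solve for λ: λE₁h₂ = E₂(1 + λh₁) → λ(E₁h₂ − E₂h₁) = E₂ → λ = E₂/(E₁h₂ − E₂h₁).
λ = 9.7/(26×18 − 9.7×14) = 9.7/332.2 = 0.0292 per s.

0.029 per s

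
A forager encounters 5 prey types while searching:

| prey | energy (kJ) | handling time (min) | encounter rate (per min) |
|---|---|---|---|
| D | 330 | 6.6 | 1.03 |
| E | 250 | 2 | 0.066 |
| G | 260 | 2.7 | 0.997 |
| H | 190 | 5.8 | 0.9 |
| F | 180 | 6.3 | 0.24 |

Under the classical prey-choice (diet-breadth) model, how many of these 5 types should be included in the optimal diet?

2

Rank by E/h (kJ/min): E 125, G 96.3, D 50, H 32.8, F 28.6. Include each in turn until the next type's E/h falls below the running intake rate.
Rate on top 1: 14.58. G: 96.3 > 14.58 → include.
Rate on top 2: 72.1. D: 50 < 72.1 → exclude; stop.
Optimal diet: E, G — 2 of 5 types.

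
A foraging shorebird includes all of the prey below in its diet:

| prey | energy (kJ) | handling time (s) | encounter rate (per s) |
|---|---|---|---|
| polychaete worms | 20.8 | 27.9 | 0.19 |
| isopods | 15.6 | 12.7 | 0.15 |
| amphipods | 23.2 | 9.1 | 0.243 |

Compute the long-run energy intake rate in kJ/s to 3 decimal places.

R = (0.19×20.8 + 0.15×15.6 + 0.243×23.2) / (1 + 0.19×27.9 + 0.15×12.7 + 0.243×9.1) = 11.93/10.42 = 1.145 kJ/s.

1.145 kJ/s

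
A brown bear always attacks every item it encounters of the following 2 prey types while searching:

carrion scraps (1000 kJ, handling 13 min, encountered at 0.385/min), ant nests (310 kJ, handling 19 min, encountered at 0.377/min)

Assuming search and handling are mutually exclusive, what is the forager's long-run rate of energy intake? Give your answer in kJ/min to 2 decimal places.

R = (0.385×1000 + 0.377×310) / (1 + 0.385×13 + 0.377×19) = 501.9/13.17 = 38.11 kJ/min.

38.11 kJ/min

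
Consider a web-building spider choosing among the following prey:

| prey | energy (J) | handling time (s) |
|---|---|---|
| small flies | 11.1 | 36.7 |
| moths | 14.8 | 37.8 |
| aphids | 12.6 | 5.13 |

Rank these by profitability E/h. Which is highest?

aphids

Profitability E/h (J/s): small flies = 11.1/36.7 = 0.302, moths = 14.8/37.8 = 0.392, aphids = 12.6/5.13 = 2.46.
Ranked: aphids > moths > small flies.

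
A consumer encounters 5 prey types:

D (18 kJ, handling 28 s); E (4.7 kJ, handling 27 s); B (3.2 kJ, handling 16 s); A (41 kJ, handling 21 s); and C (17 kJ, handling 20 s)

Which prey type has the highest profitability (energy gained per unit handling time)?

A

In descending order of E/h:
A: 41/21 = 1.95 kJ/s
C: 17/20 = 0.85 kJ/s
D: 18/28 = 0.643 kJ/s
B: 3.2/16 = 0.2 kJ/s
E: 4.7/27 = 0.174 kJ/s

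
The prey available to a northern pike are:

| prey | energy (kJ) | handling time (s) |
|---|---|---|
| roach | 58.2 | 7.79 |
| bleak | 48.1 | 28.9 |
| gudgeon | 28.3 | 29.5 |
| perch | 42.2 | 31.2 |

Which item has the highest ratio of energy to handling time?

roach

In descending order of E/h:
roach: 58.2/7.79 = 7.47 kJ/s
bleak: 48.1/28.9 = 1.66 kJ/s
perch: 42.2/31.2 = 1.35 kJ/s
gudgeon: 28.3/29.5 = 0.959 kJ/s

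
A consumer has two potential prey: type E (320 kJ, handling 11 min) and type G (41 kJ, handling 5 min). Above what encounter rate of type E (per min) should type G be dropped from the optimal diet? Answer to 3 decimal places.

0.036 per min

The zero-one rule: include type G iff E₂/h₂ > λE₁/(1+λh₁). Equality gives the switch point.
λE₁h₂ = E₂ + λE₂h₁ ⇒ λ = E₂/(E₁h₂ − E₂h₁) = 41/(1600 − 451) = 0.03568 per min.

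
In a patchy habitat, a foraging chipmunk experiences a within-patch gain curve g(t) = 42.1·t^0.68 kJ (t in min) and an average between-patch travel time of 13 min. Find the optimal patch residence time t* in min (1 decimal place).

27.6 min

Optimal t* satisfies g'(t*) = g(t*)/(T + t*).
g'(t) = 0.68·42.1·t^-0.32. Setting 0.68·42.1·t^-0.32 = 42.1·t^0.68/(13+t) gives 0.68(13+t) = t, so 0.32·t = 0.68×13.
t* = 0.68×13/0.32 = 27.63 min.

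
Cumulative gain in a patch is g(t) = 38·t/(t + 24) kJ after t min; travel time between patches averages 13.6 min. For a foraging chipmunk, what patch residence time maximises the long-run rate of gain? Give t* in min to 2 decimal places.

18.07 min

Optimal t* satisfies g'(t*) = g(t*)/(T + t*).
g'(t) = 38·24/(t + 24)². Setting 38·24/(t+24)² = 38t/[(t+24)(13.6+t)] gives 24(13.6+t) = t(t+24), so t² = 24×13.6 = 326.4.
t* = √326.4 = 18.07 min.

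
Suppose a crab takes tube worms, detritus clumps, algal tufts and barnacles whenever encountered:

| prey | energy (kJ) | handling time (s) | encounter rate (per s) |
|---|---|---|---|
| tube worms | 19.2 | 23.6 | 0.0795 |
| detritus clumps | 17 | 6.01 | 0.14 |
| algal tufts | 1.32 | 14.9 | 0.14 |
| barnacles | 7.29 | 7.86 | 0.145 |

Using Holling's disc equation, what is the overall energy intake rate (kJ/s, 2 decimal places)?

Energy encountered per unit search time: 0.0795×19.2 + 0.14×17 + 0.14×1.32 + 0.145×7.29 = 5.148 kJ/s.
Handling time per unit search time: 0.0795×23.6 + 0.14×6.01 + 0.14×14.9 + 0.145×7.86 = 5.943.
Rate = 5.148/(1 + 5.943) = 0.7415 kJ/s.

0.74 kJ/s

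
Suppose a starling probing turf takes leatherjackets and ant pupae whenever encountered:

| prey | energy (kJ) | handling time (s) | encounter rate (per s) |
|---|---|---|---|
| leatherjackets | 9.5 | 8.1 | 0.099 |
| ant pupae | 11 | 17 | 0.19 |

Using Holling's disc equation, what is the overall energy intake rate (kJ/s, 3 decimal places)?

0.602 kJ/s

R = Σλ_iE_i / (1 + Σλ_ih_i)
Numerator: 0.099×9.5 + 0.19×11 = 3.03
Denominator: 1 + 0.099×8.1 + 0.19×17 = 5.032
R = 3.03/5.032 = 0.6023 kJ/s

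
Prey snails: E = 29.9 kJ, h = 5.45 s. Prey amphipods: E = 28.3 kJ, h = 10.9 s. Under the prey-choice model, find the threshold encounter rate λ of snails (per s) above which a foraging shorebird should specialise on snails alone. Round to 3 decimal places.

Drop amphipods once their profitability E₂/h₂ falls below the rate achievable on snails alone: E₂/h₂ = λE₁/(1 + λh₁).
Solve for λ: λE₁h₂ = E₂(1 + λh₁) → λ(E₁h₂ − E₂h₁) = E₂ → λ = E₂/(E₁h₂ − E₂h₁).
λ = 28.3/(29.9×10.9 − 28.3×5.45) = 28.3/171.7 = 0.1648 per s.

0.165 per s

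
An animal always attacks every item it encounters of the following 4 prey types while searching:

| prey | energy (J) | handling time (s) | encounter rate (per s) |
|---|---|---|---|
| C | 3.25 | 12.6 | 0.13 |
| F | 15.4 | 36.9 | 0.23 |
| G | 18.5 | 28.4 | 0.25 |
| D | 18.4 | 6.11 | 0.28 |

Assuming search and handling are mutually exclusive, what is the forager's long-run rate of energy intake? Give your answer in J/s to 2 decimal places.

R = (0.13×3.25 + 0.23×15.4 + 0.25×18.5 + 0.28×18.4) / (1 + 0.13×12.6 + 0.23×36.9 + 0.25×28.4 + 0.28×6.11) = 13.74/19.94 = 0.6893 J/s.

0.69 J/s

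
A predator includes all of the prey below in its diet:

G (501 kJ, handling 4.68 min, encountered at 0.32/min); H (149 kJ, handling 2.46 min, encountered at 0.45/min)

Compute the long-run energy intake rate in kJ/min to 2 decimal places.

63.08 kJ/min

R = Σλ_iE_i / (1 + Σλ_ih_i)
Numerator: 0.32×501 + 0.45×149 = 227.4
Denominator: 1 + 0.32×4.68 + 0.45×2.46 = 3.605
R = 227.4/3.605 = 63.08 kJ/min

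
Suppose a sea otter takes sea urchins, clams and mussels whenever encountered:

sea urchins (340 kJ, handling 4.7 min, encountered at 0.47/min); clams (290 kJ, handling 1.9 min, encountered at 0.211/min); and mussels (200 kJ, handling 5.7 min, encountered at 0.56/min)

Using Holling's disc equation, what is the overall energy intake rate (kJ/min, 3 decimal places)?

48.955 kJ/min

R = Σλ_iE_i / (1 + Σλ_ih_i)
Numerator: 0.47×340 + 0.211×290 + 0.56×200 = 333
Denominator: 1 + 0.47×4.7 + 0.211×1.9 + 0.56×5.7 = 6.802
R = 333/6.802 = 48.96 kJ/min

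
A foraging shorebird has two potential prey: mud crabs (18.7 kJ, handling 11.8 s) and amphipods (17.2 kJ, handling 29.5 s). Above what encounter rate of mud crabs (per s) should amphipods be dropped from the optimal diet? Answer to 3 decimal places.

At the threshold, the rate on mud crabs alone equals the profitability of amphipods: λ·18.7/(1 + λ·11.8) = 17.2/29.5 = 0.5831.
Rearranging, λ(18.7 − 0.5831×11.8) = 0.5831, so λ = 0.5831/11.82 = 0.04933 per s.

0.049 per s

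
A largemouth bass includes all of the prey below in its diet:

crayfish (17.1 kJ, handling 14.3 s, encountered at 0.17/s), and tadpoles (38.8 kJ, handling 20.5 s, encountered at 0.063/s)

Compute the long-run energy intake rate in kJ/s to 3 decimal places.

1.133 kJ/s

R = Σλ_iE_i / (1 + Σλ_ih_i)
Numerator: 0.17×17.1 + 0.063×38.8 = 5.351
Denominator: 1 + 0.17×14.3 + 0.063×20.5 = 4.723
R = 5.351/4.723 = 1.133 kJ/s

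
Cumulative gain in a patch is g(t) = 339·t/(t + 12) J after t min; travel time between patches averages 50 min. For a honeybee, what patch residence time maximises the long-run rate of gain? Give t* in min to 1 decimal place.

24.5 min

By the marginal value theorem, leave when the instantaneous gain rate g'(t) equals the habitat-wide average g(t)/(T + t).
g'(t) = 339·12/(t + 12)². Setting 339·12/(t+12)² = 339t/[(t+12)(50+t)] gives 12(50+t) = t(t+12), so t² = 12×50 = 600.
t* = √600 = 24.49 min.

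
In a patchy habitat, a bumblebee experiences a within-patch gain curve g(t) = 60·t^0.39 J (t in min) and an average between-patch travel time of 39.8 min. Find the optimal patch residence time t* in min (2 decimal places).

25.45 min

Maximise g(t)/(T+t): set derivative to zero → g'(t)(T+t) = g(t).
g'(t) = 0.39·60·t^-0.61. Setting 0.39·60·t^-0.61 = 60·t^0.39/(39.8+t) gives 0.39(39.8+t) = t, so 0.61·t = 0.39×39.8.
t* = 0.39×39.8/0.61 = 25.45 min.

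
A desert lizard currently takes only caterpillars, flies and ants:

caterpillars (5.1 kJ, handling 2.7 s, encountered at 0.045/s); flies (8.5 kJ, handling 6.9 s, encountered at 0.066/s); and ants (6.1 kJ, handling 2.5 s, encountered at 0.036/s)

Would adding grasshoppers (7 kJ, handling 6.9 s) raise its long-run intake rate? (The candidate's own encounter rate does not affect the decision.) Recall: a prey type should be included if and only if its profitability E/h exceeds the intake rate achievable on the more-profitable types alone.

Yes

Current rate: (0.045×5.1 + 0.066×8.5 + 0.036×6.1)/(1 + 0.045×2.7 + 0.066×6.9 + 0.036×2.5) = 0.606 kJ/s.
Profitability of grasshoppers: 7/6.9 = 1.014 kJ/s.
1.014 > 0.606, so adding grasshoppers raises the average — include it.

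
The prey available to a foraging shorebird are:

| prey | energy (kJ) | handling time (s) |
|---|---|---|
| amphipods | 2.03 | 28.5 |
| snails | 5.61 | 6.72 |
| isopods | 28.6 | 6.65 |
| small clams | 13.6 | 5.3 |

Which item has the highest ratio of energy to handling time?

In descending order of E/h:
isopods: 28.6/6.65 = 4.3 kJ/s
small clams: 13.6/5.3 = 2.57 kJ/s
snails: 5.61/6.72 = 0.835 kJ/s
amphipods: 2.03/28.5 = 0.0712 kJ/s

isopods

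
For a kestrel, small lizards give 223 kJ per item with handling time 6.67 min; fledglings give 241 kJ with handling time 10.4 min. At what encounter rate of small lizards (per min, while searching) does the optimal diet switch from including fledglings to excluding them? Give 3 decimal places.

0.339 per min

The zero-one rule: include fledglings iff E₂/h₂ > λE₁/(1+λh₁). Equality gives the switch point.
λE₁h₂ = E₂ + λE₂h₁ ⇒ λ = E₂/(E₁h₂ − E₂h₁) = 241/(2319 − 1607) = 0.3386 per min.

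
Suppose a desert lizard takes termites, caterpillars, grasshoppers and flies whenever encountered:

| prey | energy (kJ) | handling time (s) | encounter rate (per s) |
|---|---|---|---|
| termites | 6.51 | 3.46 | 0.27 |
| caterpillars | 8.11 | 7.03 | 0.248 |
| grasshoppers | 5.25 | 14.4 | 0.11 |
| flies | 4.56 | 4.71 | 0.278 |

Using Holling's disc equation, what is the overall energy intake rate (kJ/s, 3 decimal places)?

0.854 kJ/s

R = (0.27×6.51 + 0.248×8.11 + 0.11×5.25 + 0.278×4.56) / (1 + 0.27×3.46 + 0.248×7.03 + 0.11×14.4 + 0.278×4.71) = 5.614/6.571 = 0.8544 kJ/s.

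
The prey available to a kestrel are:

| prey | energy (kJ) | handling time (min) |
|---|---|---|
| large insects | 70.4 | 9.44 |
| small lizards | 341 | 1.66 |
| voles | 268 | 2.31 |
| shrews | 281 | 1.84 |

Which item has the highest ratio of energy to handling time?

In descending order of E/h:
small lizards: 341/1.66 = 205 kJ/min
shrews: 281/1.84 = 153 kJ/min
voles: 268/2.31 = 116 kJ/min
large insects: 70.4/9.44 = 7.46 kJ/min

small lizards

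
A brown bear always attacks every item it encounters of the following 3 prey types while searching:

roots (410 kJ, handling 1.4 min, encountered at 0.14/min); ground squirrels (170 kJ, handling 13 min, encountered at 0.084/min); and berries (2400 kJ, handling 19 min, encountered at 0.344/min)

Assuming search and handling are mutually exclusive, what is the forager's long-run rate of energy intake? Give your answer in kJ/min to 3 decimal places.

101.686 kJ/min

Energy encountered per unit search time: 0.14×410 + 0.084×170 + 0.344×2400 = 897.3 kJ/min.
Handling time per unit search time: 0.14×1.4 + 0.084×13 + 0.344×19 = 7.824.
Rate = 897.3/(1 + 7.824) = 101.7 kJ/min.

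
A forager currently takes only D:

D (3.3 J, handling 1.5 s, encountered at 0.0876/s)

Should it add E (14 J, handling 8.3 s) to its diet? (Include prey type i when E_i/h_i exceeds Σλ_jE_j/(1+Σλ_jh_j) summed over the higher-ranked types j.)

Intake rate on the current diet: R = (0.0876×3.3) / (1 + 0.0876×1.5) = 0.2891/1.131 = 0.2555 J/s.
E: E/h = 14/8.3 = 1.687 J/s.
Since 1.687 > R, including E increases the long-run rate.

Yes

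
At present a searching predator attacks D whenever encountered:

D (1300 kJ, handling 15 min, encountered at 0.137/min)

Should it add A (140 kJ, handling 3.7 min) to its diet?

No

Current rate: (0.137×1300)/(1 + 0.137×15) = 58.3 kJ/min.
A: E/h = 140/3.7 = 37.84 kJ/min.
Since 37.84 < R, time spent handling A is better spent searching.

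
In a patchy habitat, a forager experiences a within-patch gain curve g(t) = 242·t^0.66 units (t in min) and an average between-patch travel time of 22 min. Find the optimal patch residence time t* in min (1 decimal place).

Maximise g(t)/(T+t): set derivative to zero → g'(t)(T+t) = g(t).
g'(t) = 0.66·242·t^-0.34. Setting 0.66·242·t^-0.34 = 242·t^0.66/(22+t) gives 0.66(22+t) = t, so 0.34·t = 0.66×22.
t* = 0.66×22/0.34 = 42.71 min.

42.7 min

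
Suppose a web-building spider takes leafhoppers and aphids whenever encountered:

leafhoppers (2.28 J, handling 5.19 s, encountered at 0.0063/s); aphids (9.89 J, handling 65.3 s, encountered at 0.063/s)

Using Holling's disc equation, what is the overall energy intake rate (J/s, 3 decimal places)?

Energy encountered per unit search time: 0.0063×2.28 + 0.063×9.89 = 0.6374 J/s.
Handling time per unit search time: 0.0063×5.19 + 0.063×65.3 = 4.147.
Rate = 0.6374/(1 + 4.147) = 0.1239 J/s.

0.124 J/s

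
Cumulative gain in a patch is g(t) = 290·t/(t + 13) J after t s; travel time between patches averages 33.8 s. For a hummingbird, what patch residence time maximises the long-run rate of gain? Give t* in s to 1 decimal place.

21.0 s

Maximise g(t)/(T+t): set derivative to zero → g'(t)(T+t) = g(t).
g'(t) = 290·13/(t + 13)². Setting 290·13/(t+13)² = 290t/[(t+13)(33.8+t)] gives 13(33.8+t) = t(t+13), so t² = 13×33.8 = 439.4.
t* = √439.4 = 20.96 s.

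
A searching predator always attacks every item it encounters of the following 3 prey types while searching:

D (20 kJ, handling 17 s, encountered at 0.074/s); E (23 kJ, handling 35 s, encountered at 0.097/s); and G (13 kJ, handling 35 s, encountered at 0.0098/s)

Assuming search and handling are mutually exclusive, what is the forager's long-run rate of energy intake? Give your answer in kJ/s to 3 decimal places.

Energy encountered per unit search time: 0.074×20 + 0.097×23 + 0.0098×13 = 3.838 kJ/s.
Handling time per unit search time: 0.074×17 + 0.097×35 + 0.0098×35 = 4.996.
Rate = 3.838/(1 + 4.996) = 0.6402 kJ/s.

0.640 kJ/s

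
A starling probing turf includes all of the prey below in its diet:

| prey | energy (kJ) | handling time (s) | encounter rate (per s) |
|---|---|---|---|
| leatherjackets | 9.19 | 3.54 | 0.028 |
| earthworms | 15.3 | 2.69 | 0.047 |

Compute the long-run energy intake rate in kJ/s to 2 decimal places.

R = Σλ_iE_i / (1 + Σλ_ih_i)
Numerator: 0.028×9.19 + 0.047×15.3 = 0.9764
Denominator: 1 + 0.028×3.54 + 0.047×2.69 = 1.226
R = 0.9764/1.226 = 0.7967 kJ/s

0.80 kJ/s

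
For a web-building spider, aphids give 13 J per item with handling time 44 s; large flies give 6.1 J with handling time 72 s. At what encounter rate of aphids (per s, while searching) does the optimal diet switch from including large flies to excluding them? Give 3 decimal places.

The zero-one rule: include large flies iff E₂/h₂ > λE₁/(1+λh₁). Equality gives the switch point.
λE₁h₂ = E₂ + λE₂h₁ ⇒ λ = E₂/(E₁h₂ − E₂h₁) = 6.1/(936 − 268.4) = 0.009137 per s.

0.009 per s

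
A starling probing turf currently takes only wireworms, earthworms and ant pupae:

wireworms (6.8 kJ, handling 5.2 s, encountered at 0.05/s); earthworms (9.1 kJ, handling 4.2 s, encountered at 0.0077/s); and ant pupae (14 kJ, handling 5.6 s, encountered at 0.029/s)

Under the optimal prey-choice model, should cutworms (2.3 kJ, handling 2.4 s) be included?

Current rate: (0.05×6.8 + 0.0077×9.1 + 0.029×14)/(1 + 0.05×5.2 + 0.0077×4.2 + 0.029×5.6) = 0.561 kJ/s.
cutworms: E/h = 2.3/2.4 = 0.9583 kJ/s.
0.9583 > 0.561, so adding cutworms raises the average — include it.

Yes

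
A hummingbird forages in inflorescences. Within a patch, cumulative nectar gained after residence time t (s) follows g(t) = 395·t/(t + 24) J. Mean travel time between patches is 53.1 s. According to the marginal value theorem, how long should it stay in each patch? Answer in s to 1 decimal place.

35.7 s

By the marginal value theorem, leave when the instantaneous gain rate g'(t) equals the habitat-wide average g(t)/(T + t).
g'(t) = 395·24/(t + 24)². Setting 395·24/(t+24)² = 395t/[(t+24)(53.1+t)] gives 24(53.1+t) = t(t+24), so t² = 24×53.1 = 1274.
t* = √1274 = 35.7 s.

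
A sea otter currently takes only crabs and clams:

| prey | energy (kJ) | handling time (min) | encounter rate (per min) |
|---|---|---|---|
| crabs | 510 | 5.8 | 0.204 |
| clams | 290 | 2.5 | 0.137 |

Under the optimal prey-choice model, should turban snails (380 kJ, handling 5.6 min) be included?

Current rate: (0.204×510 + 0.137×290)/(1 + 0.204×5.8 + 0.137×2.5) = 56.92 kJ/min.
Profitability of turban snails: 380/5.6 = 67.86 kJ/min.
67.86 > 56.92, so adding turban snails raises the average — include it.

Yes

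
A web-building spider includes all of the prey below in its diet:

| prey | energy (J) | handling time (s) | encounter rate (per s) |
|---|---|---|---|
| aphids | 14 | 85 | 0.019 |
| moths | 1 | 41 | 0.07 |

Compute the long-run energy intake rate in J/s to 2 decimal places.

0.06 J/s

Energy encountered per unit search time: 0.019×14 + 0.07×1 = 0.336 J/s.
Handling time per unit search time: 0.019×85 + 0.07×41 = 4.485.
Rate = 0.336/(1 + 4.485) = 0.06126 J/s.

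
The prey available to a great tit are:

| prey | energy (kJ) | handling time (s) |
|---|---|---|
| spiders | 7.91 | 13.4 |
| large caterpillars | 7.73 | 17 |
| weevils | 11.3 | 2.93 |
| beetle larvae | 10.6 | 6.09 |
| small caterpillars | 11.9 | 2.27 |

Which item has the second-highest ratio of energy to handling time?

weevils

Profitability E/h (kJ/s): spiders = 7.91/13.4 = 0.59, large caterpillars = 7.73/17 = 0.455, weevils = 11.3/2.93 = 3.86, beetle larvae = 10.6/6.09 = 1.74, small caterpillars = 11.9/2.27 = 5.24.
Ranked: small caterpillars > weevils > beetle larvae > spiders > large caterpillars.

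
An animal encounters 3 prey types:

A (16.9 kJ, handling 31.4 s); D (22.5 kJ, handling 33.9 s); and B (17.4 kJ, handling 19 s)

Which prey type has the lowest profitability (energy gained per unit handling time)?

In descending order of E/h:
B: 17.4/19 = 0.916 kJ/s
D: 22.5/33.9 = 0.664 kJ/s
A: 16.9/31.4 = 0.538 kJ/s

A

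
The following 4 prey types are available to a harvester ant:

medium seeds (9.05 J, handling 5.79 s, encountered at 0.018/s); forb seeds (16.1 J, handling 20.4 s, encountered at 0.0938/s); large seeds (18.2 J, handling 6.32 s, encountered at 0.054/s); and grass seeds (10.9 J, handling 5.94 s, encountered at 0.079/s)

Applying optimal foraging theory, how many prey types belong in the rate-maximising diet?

3

Rank by E/h (J/s): large seeds 2.88, grass seeds 1.84, medium seeds 1.56, forb seeds 0.789. Include each in turn until the next type's E/h falls below the running intake rate.
Rate on top 1: 0.7327. grass seeds: 1.84 > 0.7327 → include.
Rate on top 2: 1.018. medium seeds: 1.56 > 1.018 → include.
Rate on top 3: 1.048. forb seeds: 0.789 < 1.048 → exclude; stop.
Optimal diet: large seeds, grass seeds, medium seeds — 3 of 4 types.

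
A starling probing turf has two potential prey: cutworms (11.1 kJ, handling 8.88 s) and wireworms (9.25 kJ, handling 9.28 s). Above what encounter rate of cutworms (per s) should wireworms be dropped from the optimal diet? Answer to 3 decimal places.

The zero-one rule: include wireworms iff E₂/h₂ > λE₁/(1+λh₁). Equality gives the switch point.
λE₁h₂ = E₂ + λE₂h₁ ⇒ λ = E₂/(E₁h₂ − E₂h₁) = 9.25/(103 − 82.14) = 0.4433 per s.

0.443 per s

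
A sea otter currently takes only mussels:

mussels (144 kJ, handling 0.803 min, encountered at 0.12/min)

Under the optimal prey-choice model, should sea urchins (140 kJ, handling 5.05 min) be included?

Yes

Intake rate on the current diet: R = (0.12×144) / (1 + 0.12×0.803) = 17.28/1.096 = 15.76 kJ/min.
sea urchins: E/h = 140/5.05 = 27.72 kJ/min.
Since 27.72 > R, including sea urchins increases the long-run rate.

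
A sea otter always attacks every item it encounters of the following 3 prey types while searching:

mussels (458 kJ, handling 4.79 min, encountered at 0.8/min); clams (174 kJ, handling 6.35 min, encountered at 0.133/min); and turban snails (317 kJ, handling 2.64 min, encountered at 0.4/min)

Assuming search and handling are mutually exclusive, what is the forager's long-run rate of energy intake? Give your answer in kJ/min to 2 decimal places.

R = (0.8×458 + 0.133×174 + 0.4×317) / (1 + 0.8×4.79 + 0.133×6.35 + 0.4×2.64) = 516.3/6.733 = 76.69 kJ/min.

76.69 kJ/min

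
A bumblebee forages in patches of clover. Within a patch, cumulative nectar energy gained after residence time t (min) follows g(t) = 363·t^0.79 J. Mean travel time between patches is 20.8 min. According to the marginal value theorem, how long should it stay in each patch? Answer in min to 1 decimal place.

By the marginal value theorem, leave when the instantaneous gain rate g'(t) equals the habitat-wide average g(t)/(T + t).
g'(t) = 0.79·363·t^-0.21. Setting 0.79·363·t^-0.21 = 363·t^0.79/(20.8+t) gives 0.79(20.8+t) = t, so 0.21·t = 0.79×20.8.
t* = 0.79×20.8/0.21 = 78.25 min.

78.2 min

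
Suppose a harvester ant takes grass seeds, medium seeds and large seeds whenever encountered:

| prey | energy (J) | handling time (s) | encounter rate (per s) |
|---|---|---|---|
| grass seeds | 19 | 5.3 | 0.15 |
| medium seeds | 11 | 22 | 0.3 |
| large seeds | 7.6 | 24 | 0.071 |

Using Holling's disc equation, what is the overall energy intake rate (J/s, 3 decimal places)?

R = Σλ_iE_i / (1 + Σλ_ih_i)
Numerator: 0.15×19 + 0.3×11 + 0.071×7.6 = 6.69
Denominator: 1 + 0.15×5.3 + 0.3×22 + 0.071×24 = 10.1
R = 6.69/10.1 = 0.6624 J/s

0.662 J/s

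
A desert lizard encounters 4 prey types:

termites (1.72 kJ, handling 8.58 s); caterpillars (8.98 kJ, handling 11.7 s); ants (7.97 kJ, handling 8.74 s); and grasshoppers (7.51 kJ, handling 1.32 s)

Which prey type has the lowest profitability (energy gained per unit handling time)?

termites

Profitability E/h (kJ/s): termites = 1.72/8.58 = 0.2, caterpillars = 8.98/11.7 = 0.768, ants = 7.97/8.74 = 0.912, grasshoppers = 7.51/1.32 = 5.69.
Ranked: grasshoppers > ants > caterpillars > termites.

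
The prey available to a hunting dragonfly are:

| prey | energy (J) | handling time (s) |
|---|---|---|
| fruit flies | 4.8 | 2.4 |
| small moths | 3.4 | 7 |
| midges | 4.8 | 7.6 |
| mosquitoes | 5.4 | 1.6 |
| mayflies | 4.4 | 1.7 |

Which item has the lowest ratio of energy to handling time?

Profitability E/h (J/s): fruit flies = 4.8/2.4 = 2, small moths = 3.4/7 = 0.486, midges = 4.8/7.6 = 0.632, mosquitoes = 5.4/1.6 = 3.38, mayflies = 4.4/1.7 = 2.59.
Ranked: mosquitoes > mayflies > fruit flies > midges > small moths.

small moths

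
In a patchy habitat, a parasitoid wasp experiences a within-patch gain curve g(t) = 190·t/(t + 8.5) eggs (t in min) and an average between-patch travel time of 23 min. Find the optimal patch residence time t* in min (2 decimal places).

13.98 min

Maximise g(t)/(T+t): set derivative to zero → g'(t)(T+t) = g(t).
g'(t) = 190·8.5/(t + 8.5)². Setting 190·8.5/(t+8.5)² = 190t/[(t+8.5)(23+t)] gives 8.5(23+t) = t(t+8.5), so t² = 8.5×23 = 195.5.
t* = √195.5 = 13.98 min.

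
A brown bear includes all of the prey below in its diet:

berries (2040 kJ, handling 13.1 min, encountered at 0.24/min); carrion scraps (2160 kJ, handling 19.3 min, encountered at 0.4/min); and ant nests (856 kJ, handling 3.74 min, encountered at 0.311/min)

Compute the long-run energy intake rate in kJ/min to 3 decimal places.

124.342 kJ/min

Energy encountered per unit search time: 0.24×2040 + 0.4×2160 + 0.311×856 = 1620 kJ/min.
Handling time per unit search time: 0.24×13.1 + 0.4×19.3 + 0.311×3.74 = 12.03.
Rate = 1620/(1 + 12.03) = 124.3 kJ/min.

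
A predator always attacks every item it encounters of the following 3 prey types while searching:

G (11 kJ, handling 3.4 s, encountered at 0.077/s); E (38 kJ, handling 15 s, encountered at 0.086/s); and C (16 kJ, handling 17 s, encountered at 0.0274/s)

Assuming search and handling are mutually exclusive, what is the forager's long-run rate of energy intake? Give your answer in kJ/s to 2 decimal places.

Energy encountered per unit search time: 0.077×11 + 0.086×38 + 0.0274×16 = 4.553 kJ/s.
Handling time per unit search time: 0.077×3.4 + 0.086×15 + 0.0274×17 = 2.018.
Rate = 4.553/(1 + 2.018) = 1.509 kJ/s.

1.51 kJ/s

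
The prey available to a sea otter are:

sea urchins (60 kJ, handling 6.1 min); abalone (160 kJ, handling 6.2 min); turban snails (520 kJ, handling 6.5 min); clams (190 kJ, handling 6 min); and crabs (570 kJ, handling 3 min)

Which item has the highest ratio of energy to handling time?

crabs

In descending order of E/h:
crabs: 570/3 = 190 kJ/min
turban snails: 520/6.5 = 80 kJ/min
clams: 190/6 = 31.7 kJ/min
abalone: 160/6.2 = 25.8 kJ/min
sea urchins: 60/6.1 = 9.84 kJ/min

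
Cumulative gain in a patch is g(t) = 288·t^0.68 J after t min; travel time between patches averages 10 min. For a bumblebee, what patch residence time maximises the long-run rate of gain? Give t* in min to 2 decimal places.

21.25 min

Optimal t* satisfies g'(t*) = g(t*)/(T + t*).
g'(t) = 0.68·288·t^-0.32. Setting 0.68·288·t^-0.32 = 288·t^0.68/(10+t) gives 0.68(10+t) = t, so 0.32·t = 0.68×10.
t* = 0.68×10/0.32 = 21.25 min.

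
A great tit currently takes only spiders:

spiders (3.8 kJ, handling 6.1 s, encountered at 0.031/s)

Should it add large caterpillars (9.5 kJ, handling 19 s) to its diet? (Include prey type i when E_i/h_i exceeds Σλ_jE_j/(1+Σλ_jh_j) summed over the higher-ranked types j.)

On spiders alone, R = ΣλE/(1+Σλh) = 0.1178/1.189 = 0.09907 kJ/s.
Profitability of large caterpillars: 9.5/19 = 0.5 kJ/s.
0.5 > 0.09907, so adding large caterpillars raises the average — include it.

Yes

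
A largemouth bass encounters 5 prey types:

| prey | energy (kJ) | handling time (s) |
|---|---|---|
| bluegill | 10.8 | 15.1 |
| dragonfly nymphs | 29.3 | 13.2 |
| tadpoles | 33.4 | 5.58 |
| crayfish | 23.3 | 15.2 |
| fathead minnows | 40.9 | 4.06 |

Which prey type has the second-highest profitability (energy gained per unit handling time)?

tadpoles

Profitability E/h (kJ/s): bluegill = 10.8/15.1 = 0.715, dragonfly nymphs = 29.3/13.2 = 2.22, tadpoles = 33.4/5.58 = 5.99, crayfish = 23.3/15.2 = 1.53, fathead minnows = 40.9/4.06 = 10.1.
Ranked: fathead minnows > tadpoles > dragonfly nymphs > crayfish > bluegill.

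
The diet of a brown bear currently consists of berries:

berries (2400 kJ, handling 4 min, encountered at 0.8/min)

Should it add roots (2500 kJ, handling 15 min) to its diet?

Current rate: (0.8×2400)/(1 + 0.8×4) = 457.1 kJ/min.
Profitability of roots: 2500/15 = 166.7 kJ/min.
Since 166.7 < R, time spent handling roots is better spent searching.

No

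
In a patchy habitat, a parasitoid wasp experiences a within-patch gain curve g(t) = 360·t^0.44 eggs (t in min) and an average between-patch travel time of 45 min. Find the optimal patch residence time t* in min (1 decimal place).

By the marginal value theorem, leave when the instantaneous gain rate g'(t) equals the habitat-wide average g(t)/(T + t).
g'(t) = 0.44·360·t^-0.56. Setting 0.44·360·t^-0.56 = 360·t^0.44/(45+t) gives 0.44(45+t) = t, so 0.56·t = 0.44×45.
t* = 0.44×45/0.56 = 35.36 min.

35.4 min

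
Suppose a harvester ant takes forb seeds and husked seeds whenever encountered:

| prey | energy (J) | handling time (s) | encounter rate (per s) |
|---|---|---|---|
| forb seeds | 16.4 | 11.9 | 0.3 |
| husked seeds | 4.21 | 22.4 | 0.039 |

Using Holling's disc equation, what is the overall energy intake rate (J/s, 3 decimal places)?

R = Σλ_iE_i / (1 + Σλ_ih_i)
Numerator: 0.3×16.4 + 0.039×4.21 = 5.084
Denominator: 1 + 0.3×11.9 + 0.039×22.4 = 5.444
R = 5.084/5.444 = 0.934 J/s

0.934 J/s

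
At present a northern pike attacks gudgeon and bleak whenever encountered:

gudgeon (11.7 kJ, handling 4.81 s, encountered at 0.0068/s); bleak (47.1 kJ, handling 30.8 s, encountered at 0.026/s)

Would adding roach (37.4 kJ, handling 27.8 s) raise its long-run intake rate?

Current rate: (0.0068×11.7 + 0.026×47.1)/(1 + 0.0068×4.81 + 0.026×30.8) = 0.7113 kJ/s.
roach: E/h = 37.4/27.8 = 1.345 kJ/s.
1.345 > 0.7113, so adding roach raises the average — include it.

Yes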